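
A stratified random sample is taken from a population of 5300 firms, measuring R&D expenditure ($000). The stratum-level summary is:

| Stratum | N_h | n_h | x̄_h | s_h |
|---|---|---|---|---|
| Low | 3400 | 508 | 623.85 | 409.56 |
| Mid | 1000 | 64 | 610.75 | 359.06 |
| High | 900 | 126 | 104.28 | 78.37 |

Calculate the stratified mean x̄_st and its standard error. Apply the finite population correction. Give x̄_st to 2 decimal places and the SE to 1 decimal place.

x̄_st ≈ 533.15, SE ≈ 13.6

x̄_st = Σ W_h x̄_h = (3400·623.85 + 1000·610.75 + 900·104.28)/5300 = 533.14943
V̂(x̄_st) = Σ W_h² (1 − n_h/N_h) s_h²/n_h, with W_h = N_h/N and N = 5300:
  stratum Low: (3400/5300)²·(1 − 508/3400)·409.56²/508 = 115.584
  stratum Mid: (1000/5300)²·(1 − 64/1000)·359.06²/64 = 67.1241
  stratum High: (900/5300)²·(1 − 126/900)·78.37²/126 = 1.20882
V̂(x̄_st) = 183.917
SE(x̄_st) = √183.917 = 13.5616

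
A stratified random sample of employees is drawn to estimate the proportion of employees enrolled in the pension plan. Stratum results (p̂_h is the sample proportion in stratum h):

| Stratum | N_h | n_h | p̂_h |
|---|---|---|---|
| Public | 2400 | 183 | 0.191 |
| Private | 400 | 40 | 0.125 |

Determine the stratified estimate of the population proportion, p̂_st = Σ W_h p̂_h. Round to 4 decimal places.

p̂_st ≈ 0.1816

N = 2800; stratum weights W_h = N_h/N.
p̂_st = Σ W_h p̂_h = (2400·0.191 + 400·0.125)/2800 = 0.18157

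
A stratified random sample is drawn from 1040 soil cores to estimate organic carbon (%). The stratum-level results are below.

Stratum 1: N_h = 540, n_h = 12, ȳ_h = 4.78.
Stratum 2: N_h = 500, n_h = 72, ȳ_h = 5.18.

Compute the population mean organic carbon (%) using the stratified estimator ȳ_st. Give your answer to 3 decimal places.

ȳ_st ≈ 4.972

N = Σ N_h = 1040. Stratum weights W_h = N_h/N.
ȳ_st = (540·4.78 + 500·5.18) / 1040 = 4.97231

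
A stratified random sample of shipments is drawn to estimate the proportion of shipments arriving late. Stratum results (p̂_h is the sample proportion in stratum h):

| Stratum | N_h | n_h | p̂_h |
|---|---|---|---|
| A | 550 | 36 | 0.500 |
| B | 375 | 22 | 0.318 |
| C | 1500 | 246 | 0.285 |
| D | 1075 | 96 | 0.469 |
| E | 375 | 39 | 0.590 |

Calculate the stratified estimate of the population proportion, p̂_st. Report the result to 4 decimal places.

p̂_st ≈ 0.3993

N = 3875; stratum weights W_h = N_h/N.
p̂_st = Σ W_h p̂_h = (550·0.500 + 375·0.318 + 1500·0.285 + 1075·0.469 + 375·0.590)/3875 = 0.39927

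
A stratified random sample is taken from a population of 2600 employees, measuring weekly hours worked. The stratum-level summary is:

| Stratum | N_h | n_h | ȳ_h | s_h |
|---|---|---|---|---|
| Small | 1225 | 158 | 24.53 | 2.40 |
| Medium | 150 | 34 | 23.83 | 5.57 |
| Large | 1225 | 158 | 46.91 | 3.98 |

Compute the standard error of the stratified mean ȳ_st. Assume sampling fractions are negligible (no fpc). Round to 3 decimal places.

V̂(ȳ_st) = Σ W_h² s_h²/n_h, with W_h = N_h/N and N = 2600:
  stratum Small: (1225/2600)²·2.40²/158 = 0.00809265
  stratum Medium: (150/2600)²·5.57²/34 = 0.00303716
  stratum Large: (1225/2600)²·3.98²/158 = 0.0222554
V̂(ȳ_st) = 0.0333852
SE(ȳ_st) = √0.0333852 = 0.182716

SE(ȳ_st) ≈ 0.183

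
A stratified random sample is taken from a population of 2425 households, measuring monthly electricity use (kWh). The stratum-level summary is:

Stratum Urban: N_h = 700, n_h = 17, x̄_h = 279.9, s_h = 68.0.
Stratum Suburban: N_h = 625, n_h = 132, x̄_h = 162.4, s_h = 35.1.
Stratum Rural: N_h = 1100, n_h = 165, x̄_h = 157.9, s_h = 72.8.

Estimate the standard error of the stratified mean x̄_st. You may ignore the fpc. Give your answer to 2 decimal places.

SE(x̄_st) ≈ 5.47

V̂(x̄_st) = Σ W_h² s_h²/n_h, with W_h = N_h/N and N = 2425:
  stratum Urban: (700/2425)²·68.0²/17 = 22.6643
  stratum Suburban: (625/2425)²·35.1²/132 = 0.619979
  stratum Rural: (1100/2425)²·72.8²/165 = 6.60908
V̂(x̄_st) = 29.8933
SE(x̄_st) = √29.8933 = 5.46748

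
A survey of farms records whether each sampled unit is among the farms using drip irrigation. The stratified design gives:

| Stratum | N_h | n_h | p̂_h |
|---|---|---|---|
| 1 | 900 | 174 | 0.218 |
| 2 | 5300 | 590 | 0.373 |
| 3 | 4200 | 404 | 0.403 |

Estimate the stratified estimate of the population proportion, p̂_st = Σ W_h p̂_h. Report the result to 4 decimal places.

N = 10400; stratum weights W_h = N_h/N.
p̂_st = Σ W_h p̂_h = (900·0.218 + 5300·0.373 + 4200·0.403)/10400 = 0.37170

p̂_st ≈ 0.3717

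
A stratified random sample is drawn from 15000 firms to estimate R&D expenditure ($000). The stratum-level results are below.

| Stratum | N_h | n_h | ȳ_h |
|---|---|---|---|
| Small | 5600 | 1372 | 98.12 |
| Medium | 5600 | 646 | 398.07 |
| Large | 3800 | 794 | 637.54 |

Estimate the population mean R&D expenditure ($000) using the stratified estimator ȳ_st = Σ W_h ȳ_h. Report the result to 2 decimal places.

N = Σ N_h = 15000. Stratum weights W_h = N_h/N.
ȳ_st = (5600·98.12 + 5600·398.07 + 3800·637.54) / 15000 = 346.7544

ȳ_st ≈ 346.75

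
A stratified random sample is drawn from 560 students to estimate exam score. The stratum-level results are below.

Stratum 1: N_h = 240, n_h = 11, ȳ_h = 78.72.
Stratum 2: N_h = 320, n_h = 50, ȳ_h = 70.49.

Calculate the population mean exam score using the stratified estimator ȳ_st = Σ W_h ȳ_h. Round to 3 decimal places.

N = Σ N_h = 560. Stratum weights W_h = N_h/N.
ȳ_st = (240·78.72 + 320·70.49) / 560 = 74.01714

ȳ_st ≈ 74.017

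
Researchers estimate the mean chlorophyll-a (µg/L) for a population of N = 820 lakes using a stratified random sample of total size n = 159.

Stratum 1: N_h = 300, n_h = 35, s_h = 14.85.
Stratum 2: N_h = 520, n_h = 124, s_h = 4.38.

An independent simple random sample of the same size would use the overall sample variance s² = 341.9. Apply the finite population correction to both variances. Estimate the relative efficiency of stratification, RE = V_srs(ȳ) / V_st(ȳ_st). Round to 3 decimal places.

V̂(ȳ_st) = Σ W_h² (1 − n_h/N_h) s_h²/n_h, with W_h = N_h/N and N = 820:
  stratum 1: (300/820)²·(1 − 35/300)·14.85²/35 = 0.744945
  stratum 2: (520/820)²·(1 − 124/520)·4.38²/124 = 0.0473803
V_st = 0.792325
V_srs = (1 − 159/820)·341.9/159 = 1.73336
Relative efficiency = V_srs / V_st = 1.73336/0.792325 = 2.1877

RE ≈ 2.188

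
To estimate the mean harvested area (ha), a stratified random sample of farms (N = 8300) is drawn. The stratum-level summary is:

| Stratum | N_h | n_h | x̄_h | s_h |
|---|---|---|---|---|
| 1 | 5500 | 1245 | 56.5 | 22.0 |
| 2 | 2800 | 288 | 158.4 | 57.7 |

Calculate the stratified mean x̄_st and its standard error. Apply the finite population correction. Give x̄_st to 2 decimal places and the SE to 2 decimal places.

x̄_st = Σ W_h x̄_h = (5500·56.5 + 2800·158.4)/8300 = 90.87590
V̂(x̄_st) = Σ W_h² (1 − n_h/N_h) s_h²/n_h, with W_h = N_h/N and N = 8300:
  stratum 1: (5500/8300)²·(1 − 1245/5500)·22.0²/1245 = 0.132063
  stratum 2: (2800/8300)²·(1 − 288/2800)·57.7²/288 = 1.18027
V̂(x̄_st) = 1.31233
SE(x̄_st) = √1.31233 = 1.14557

x̄_st ≈ 90.88, SE ≈ 1.15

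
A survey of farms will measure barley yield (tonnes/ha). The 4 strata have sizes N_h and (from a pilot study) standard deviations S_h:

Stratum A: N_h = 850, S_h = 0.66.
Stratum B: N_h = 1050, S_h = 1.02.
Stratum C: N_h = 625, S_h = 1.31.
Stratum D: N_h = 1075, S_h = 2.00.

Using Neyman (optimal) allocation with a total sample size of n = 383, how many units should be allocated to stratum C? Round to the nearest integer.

68

Neyman allocation: n_h = n · N_h S_h / Σ N_i S_i, with n = 383.
  stratum A: N_h·S_h = 850·0.66 = 561.00
  stratum B: N_h·S_h = 1050·1.02 = 1071.00
  stratum C: N_h·S_h = 625·1.31 = 818.75
  stratum D: N_h·S_h = 1075·2.00 = 2150.00
Σ N_h S_h = 4600.75
n for stratum C = 383·818.75/4600.75 = 68.159 → 68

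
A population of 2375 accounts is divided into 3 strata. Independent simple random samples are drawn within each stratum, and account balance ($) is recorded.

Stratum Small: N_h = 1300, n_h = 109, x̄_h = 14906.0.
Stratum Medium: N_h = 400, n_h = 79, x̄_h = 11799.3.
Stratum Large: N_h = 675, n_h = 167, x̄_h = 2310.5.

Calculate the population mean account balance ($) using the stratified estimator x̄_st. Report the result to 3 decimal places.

x̄_st ≈ 10802.993

N = Σ N_h = 2375. Stratum weights W_h = N_h/N.
x̄_st = (1300·14906.0 + 400·11799.3 + 675·2310.5) / 2375 = 10802.99263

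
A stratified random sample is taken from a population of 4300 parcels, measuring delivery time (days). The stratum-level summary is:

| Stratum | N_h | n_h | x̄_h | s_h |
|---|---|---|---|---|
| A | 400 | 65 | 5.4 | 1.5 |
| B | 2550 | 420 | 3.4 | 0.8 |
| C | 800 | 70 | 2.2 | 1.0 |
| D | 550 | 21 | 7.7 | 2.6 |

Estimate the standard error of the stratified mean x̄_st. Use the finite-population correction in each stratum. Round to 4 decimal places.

SE(x̄_st) ≈ 0.0788

V̂(x̄_st) = Σ W_h² (1 − n_h/N_h) s_h²/n_h, with W_h = N_h/N and N = 4300:
  stratum A: (400/4300)²·(1 − 65/400)·1.5²/65 = 0.000250863
  stratum B: (2550/4300)²·(1 − 420/2550)·0.8²/420 = 0.000447624
  stratum C: (800/4300)²·(1 − 70/800)·1.0²/70 = 0.000451209
  stratum D: (550/4300)²·(1 − 21/550)·2.6²/21 = 0.00506534
V̂(x̄_st) = 0.00621504
SE(x̄_st) = √0.00621504 = 0.0788355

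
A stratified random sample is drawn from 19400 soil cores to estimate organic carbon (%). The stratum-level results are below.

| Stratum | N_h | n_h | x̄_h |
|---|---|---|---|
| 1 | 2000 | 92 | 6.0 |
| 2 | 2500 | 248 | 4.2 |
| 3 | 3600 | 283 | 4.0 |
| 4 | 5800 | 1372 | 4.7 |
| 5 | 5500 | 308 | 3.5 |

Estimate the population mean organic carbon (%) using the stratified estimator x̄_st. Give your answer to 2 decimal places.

x̄_st ≈ 4.30

N = Σ N_h = 19400. Stratum weights W_h = N_h/N.
x̄_st = (2000·6.0 + 2500·4.2 + 3600·4.0 + 5800·4.7 + 5500·3.5) / 19400 = 4.2995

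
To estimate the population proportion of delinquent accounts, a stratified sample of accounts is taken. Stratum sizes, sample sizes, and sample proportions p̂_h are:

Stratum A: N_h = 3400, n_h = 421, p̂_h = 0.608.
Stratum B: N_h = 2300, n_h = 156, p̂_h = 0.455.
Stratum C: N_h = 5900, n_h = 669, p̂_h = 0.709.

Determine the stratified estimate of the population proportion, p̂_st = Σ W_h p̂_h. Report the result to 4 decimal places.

p̂_st ≈ 0.6290

N = 11600; stratum weights W_h = N_h/N.
p̂_st = Σ W_h p̂_h = (3400·0.608 + 2300·0.455 + 5900·0.709)/11600 = 0.62903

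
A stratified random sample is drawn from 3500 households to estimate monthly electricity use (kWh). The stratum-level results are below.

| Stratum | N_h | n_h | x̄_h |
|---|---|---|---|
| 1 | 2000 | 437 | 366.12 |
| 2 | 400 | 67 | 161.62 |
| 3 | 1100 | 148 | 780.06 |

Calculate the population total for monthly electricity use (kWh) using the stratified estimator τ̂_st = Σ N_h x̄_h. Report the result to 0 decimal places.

τ̂_st ≈ 1654954

τ̂_st = Σ N_h x̄_h = 2000·366.12 + 400·161.62 + 1100·780.06 = 1654954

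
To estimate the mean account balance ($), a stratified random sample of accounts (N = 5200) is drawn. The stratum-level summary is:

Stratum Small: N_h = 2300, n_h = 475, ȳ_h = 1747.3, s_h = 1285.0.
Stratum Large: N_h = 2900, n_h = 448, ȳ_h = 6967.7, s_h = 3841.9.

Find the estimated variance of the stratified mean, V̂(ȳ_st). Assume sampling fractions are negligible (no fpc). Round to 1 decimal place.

V̂(ȳ_st) ≈ 10927.2

V̂(ȳ_st) = Σ W_h² s_h²/n_h, with W_h = N_h/N and N = 5200:
  stratum Small: (2300/5200)²·1285.0²/475 = 680.083
  stratum Large: (2900/5200)²·3841.9²/448 = 10247.2
V̂(ȳ_st) = 10927.2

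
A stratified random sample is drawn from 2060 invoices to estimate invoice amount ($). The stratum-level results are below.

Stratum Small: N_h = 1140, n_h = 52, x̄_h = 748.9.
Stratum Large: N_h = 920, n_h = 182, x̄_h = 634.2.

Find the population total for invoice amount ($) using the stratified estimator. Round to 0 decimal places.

τ̂_st ≈ 1437210

τ̂_st = Σ N_h x̄_h = 1140·748.9 + 920·634.2 = 1437210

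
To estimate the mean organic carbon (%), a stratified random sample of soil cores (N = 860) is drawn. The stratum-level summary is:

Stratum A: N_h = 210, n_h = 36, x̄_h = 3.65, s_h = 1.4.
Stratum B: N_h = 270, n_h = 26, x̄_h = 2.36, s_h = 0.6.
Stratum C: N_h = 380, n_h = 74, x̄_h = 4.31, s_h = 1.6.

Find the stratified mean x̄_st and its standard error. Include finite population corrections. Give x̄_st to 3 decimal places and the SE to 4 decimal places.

x̄_st = Σ W_h x̄_h = (210·3.65 + 270·2.36 + 380·4.31)/860 = 3.53663
V̂(x̄_st) = Σ W_h² (1 − n_h/N_h) s_h²/n_h, with W_h = N_h/N and N = 860:
  stratum A: (210/860)²·(1 − 36/210)·1.4²/36 = 0.00268983
  stratum B: (270/860)²·(1 − 26/270)·0.6²/26 = 0.00123335
  stratum C: (380/860)²·(1 − 74/380)·1.6²/74 = 0.00543897
V̂(x̄_st) = 0.00936215
SE(x̄_st) = √0.00936215 = 0.0967582

x̄_st ≈ 3.537, SE ≈ 0.0968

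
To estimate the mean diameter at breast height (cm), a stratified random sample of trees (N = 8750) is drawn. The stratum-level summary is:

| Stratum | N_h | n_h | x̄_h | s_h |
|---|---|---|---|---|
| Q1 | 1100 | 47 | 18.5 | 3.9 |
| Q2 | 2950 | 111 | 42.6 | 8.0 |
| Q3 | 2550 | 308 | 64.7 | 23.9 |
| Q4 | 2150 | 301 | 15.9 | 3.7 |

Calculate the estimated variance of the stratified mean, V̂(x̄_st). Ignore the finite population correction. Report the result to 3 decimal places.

V̂(x̄_st) = Σ W_h² s_h²/n_h, with W_h = N_h/N and N = 8750:
  stratum Q1: (1100/8750)²·3.9²/47 = 0.00511447
  stratum Q2: (2950/8750)²·8.0²/111 = 0.0655368
  stratum Q3: (2550/8750)²·23.9²/308 = 0.15751
  stratum Q4: (2150/8750)²·3.7²/301 = 0.00274598
V̂(x̄_st) = 0.230908

V̂(x̄_st) ≈ 0.231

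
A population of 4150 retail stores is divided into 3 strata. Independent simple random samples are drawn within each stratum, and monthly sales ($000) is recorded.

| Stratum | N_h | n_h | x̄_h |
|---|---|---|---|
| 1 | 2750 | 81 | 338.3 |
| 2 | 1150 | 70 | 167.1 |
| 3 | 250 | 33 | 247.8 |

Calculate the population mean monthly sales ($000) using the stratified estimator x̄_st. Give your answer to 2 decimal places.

N = Σ N_h = 4150. Stratum weights W_h = N_h/N.
x̄_st = (2750·338.3 + 1150·167.1 + 250·247.8) / 4150 = 285.4072

x̄_st ≈ 285.41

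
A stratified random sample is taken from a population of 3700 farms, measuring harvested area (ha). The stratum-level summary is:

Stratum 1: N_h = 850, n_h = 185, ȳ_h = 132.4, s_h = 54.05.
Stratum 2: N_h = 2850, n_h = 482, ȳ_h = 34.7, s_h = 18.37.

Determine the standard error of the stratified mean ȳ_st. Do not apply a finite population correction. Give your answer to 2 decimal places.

SE(ȳ_st) ≈ 1.12

V̂(ȳ_st) = Σ W_h² s_h²/n_h, with W_h = N_h/N and N = 3700:
  stratum 1: (850/3700)²·54.05²/185 = 0.833401
  stratum 2: (2850/3700)²·18.37²/482 = 0.415391
V̂(ȳ_st) = 1.24879
SE(ȳ_st) = √1.24879 = 1.11749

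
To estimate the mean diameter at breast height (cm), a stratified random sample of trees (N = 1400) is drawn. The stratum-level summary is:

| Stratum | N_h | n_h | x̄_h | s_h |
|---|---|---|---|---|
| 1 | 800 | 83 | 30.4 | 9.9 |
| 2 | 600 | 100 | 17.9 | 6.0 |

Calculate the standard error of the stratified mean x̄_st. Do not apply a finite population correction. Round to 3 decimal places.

V̂(x̄_st) = Σ W_h² s_h²/n_h, with W_h = N_h/N and N = 1400:
  stratum 1: (800/1400)²·9.9²/83 = 0.385582
  stratum 2: (600/1400)²·6.0²/100 = 0.0661224
V̂(x̄_st) = 0.451704
SE(x̄_st) = √0.451704 = 0.672089

SE(x̄_st) ≈ 0.672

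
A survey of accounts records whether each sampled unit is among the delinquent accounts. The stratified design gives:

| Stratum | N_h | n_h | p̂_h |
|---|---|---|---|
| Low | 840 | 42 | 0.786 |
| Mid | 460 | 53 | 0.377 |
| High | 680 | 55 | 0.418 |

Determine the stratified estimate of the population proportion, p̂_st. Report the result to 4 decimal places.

p̂_st ≈ 0.5646

N = 1980; stratum weights W_h = N_h/N.
p̂_st = Σ W_h p̂_h = (840·0.786 + 460·0.377 + 680·0.418)/1980 = 0.56460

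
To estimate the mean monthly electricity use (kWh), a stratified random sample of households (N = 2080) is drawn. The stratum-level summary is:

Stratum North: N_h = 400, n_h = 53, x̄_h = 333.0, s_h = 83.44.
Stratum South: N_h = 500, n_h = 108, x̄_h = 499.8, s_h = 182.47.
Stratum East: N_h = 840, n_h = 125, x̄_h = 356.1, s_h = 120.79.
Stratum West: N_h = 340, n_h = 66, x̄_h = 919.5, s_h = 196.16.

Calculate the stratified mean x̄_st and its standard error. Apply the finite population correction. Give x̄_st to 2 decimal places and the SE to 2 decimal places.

x̄_st = Σ W_h x̄_h = (400·333.0 + 500·499.8 + 840·356.1 + 340·919.5)/2080 = 478.29519
V̂(x̄_st) = Σ W_h² (1 − n_h/N_h) s_h²/n_h, with W_h = N_h/N and N = 2080:
  stratum North: (400/2080)²·(1 − 53/400)·83.44²/53 = 4.2144
  stratum South: (500/2080)²·(1 − 108/500)·182.47²/108 = 13.9665
  stratum East: (840/2080)²·(1 − 125/840)·120.79²/125 = 16.2036
  stratum West: (340/2080)²·(1 − 66/340)·196.16²/66 = 12.5539
V̂(x̄_st) = 46.9384
SE(x̄_st) = √46.9384 = 6.85116

x̄_st ≈ 478.30, SE ≈ 6.85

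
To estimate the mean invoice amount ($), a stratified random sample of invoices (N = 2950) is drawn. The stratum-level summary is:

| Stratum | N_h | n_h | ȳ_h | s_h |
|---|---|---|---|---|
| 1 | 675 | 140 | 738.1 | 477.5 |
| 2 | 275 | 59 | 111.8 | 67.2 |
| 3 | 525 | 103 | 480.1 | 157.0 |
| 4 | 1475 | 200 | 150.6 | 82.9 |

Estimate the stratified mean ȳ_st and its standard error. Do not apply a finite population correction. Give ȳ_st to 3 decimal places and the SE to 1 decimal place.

ȳ_st = Σ W_h ȳ_h = (675·738.1 + 275·111.8 + 525·480.1 + 1475·150.6)/2950 = 340.05085
V̂(ȳ_st) = Σ W_h² s_h²/n_h, with W_h = N_h/N and N = 2950:
  stratum 1: (675/2950)²·477.5²/140 = 85.2672
  stratum 2: (275/2950)²·67.2²/59 = 0.665132
  stratum 3: (525/2950)²·157.0²/103 = 7.57943
  stratum 4: (1475/2950)²·82.9²/200 = 8.59051
V̂(ȳ_st) = 102.102
SE(ȳ_st) = √102.102 = 10.1046

ȳ_st ≈ 340.051, SE ≈ 10.1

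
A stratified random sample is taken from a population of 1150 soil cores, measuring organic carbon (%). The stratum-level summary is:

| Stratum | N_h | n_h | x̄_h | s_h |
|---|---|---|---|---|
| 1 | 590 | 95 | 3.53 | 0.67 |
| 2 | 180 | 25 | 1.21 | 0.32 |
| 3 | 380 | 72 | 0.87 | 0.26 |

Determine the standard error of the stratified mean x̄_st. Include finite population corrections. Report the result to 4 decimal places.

V̂(x̄_st) = Σ W_h² (1 − n_h/N_h) s_h²/n_h, with W_h = N_h/N and N = 1150:
  stratum 1: (590/1150)²·(1 − 95/590)·0.67²/95 = 0.00104349
  stratum 2: (180/1150)²·(1 − 25/180)·0.32²/25 = 8.64109e-05
  stratum 3: (380/1150)²·(1 − 72/380)·0.26²/72 = 8.30908e-05
V̂(x̄_st) = 0.00121299
SE(x̄_st) = √0.00121299 = 0.034828

SE(x̄_st) ≈ 0.0348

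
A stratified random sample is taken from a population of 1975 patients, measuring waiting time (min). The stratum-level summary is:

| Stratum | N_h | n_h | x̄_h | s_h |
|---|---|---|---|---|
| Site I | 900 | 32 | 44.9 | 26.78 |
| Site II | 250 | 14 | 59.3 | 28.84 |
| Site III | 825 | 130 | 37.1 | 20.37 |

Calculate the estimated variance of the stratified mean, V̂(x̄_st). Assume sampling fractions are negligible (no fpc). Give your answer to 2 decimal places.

V̂(x̄_st) = Σ W_h² s_h²/n_h, with W_h = N_h/N and N = 1975:
  stratum Site I: (900/1975)²·26.78²/32 = 4.65395
  stratum Site II: (250/1975)²·28.84²/14 = 0.951937
  stratum Site III: (825/1975)²·20.37²/130 = 0.556945
V̂(x̄_st) = 6.16284

V̂(x̄_st) ≈ 6.16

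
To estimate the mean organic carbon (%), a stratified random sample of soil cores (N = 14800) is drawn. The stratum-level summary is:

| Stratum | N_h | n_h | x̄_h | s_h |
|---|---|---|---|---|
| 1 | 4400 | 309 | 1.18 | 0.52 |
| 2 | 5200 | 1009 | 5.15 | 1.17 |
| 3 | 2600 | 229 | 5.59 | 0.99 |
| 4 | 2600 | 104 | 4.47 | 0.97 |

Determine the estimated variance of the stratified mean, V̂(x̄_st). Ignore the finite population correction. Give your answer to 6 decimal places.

V̂(x̄_st) = Σ W_h² s_h²/n_h, with W_h = N_h/N and N = 14800:
  stratum 1: (4400/14800)²·0.52²/309 = 7.73446e-05
  stratum 2: (5200/14800)²·1.17²/1009 = 0.00016748
  stratum 3: (2600/14800)²·0.99²/229 = 0.000132086
  stratum 4: (2600/14800)²·0.97²/104 = 0.000279212
V̂(x̄_st) = 0.000656123

V̂(x̄_st) ≈ 0.000656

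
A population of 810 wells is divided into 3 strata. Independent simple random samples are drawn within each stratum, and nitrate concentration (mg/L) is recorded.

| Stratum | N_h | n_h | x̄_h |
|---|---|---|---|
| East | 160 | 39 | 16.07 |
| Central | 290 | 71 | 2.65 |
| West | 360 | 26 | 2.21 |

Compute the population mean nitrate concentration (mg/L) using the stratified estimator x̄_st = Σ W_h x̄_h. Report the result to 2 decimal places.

N = Σ N_h = 810. Stratum weights W_h = N_h/N.
x̄_st = (160·16.07 + 290·2.65 + 360·2.21) / 810 = 5.1053

x̄_st ≈ 5.11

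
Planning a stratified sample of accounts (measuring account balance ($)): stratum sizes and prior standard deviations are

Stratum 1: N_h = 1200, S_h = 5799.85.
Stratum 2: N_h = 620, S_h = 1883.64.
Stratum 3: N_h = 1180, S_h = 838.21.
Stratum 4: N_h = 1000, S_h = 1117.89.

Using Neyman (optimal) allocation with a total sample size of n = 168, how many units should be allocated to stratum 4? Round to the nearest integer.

Neyman allocation: n_h = n · N_h S_h / Σ N_i S_i, with n = 168.
  stratum 1: N_h·S_h = 1200·5799.85 = 6959820.00
  stratum 2: N_h·S_h = 620·1883.64 = 1167856.80
  stratum 3: N_h·S_h = 1180·838.21 = 989087.80
  stratum 4: N_h·S_h = 1000·1117.89 = 1117890.00
Σ N_h S_h = 10234654.60
n for stratum 4 = 168·1117890.00/10234654.60 = 18.350 → 18

18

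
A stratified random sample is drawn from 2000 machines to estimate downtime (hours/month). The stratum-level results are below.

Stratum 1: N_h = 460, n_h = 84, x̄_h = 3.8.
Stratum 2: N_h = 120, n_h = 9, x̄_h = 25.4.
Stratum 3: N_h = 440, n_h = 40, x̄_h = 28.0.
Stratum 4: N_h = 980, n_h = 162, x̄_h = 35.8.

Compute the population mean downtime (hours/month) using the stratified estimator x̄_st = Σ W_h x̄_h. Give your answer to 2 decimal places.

N = Σ N_h = 2000. Stratum weights W_h = N_h/N.
x̄_st = (460·3.8 + 120·25.4 + 440·28.0 + 980·35.8) / 2000 = 26.1000

x̄_st ≈ 26.10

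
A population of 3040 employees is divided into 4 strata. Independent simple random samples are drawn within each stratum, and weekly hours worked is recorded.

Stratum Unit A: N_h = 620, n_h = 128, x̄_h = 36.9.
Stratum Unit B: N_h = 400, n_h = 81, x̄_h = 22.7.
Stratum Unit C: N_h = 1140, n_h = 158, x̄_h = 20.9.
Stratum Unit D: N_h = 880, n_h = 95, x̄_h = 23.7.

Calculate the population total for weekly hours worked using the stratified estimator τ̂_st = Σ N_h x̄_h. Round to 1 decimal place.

τ̂_st ≈ 76640.0

τ̂_st = Σ N_h x̄_h = 620·36.9 + 400·22.7 + 1140·20.9 + 880·23.7 = 76640.0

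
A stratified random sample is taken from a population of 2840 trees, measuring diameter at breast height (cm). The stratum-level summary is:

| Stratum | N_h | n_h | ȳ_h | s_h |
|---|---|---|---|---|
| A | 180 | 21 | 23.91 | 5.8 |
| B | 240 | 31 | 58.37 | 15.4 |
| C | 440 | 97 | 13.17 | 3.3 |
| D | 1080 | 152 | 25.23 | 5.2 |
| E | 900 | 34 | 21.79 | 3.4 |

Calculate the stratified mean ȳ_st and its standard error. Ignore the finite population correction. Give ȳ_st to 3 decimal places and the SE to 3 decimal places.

ȳ_st ≈ 24.988, SE ≈ 0.352

ȳ_st = Σ W_h ȳ_h = (180·23.91 + 240·58.37 + 440·13.17 + 1080·25.23 + 900·21.79)/2840 = 24.98831
V̂(ȳ_st) = Σ W_h² s_h²/n_h, with W_h = N_h/N and N = 2840:
  stratum A: (180/2840)²·5.8²/21 = 0.00643495
  stratum B: (240/2840)²·15.4²/31 = 0.0546343
  stratum C: (440/2840)²·3.3²/97 = 0.00269479
  stratum D: (1080/2840)²·5.2²/152 = 0.0257261
  stratum E: (900/2840)²·3.4²/34 = 0.034145
V̂(ȳ_st) = 0.123635
SE(ȳ_st) = √0.123635 = 0.351618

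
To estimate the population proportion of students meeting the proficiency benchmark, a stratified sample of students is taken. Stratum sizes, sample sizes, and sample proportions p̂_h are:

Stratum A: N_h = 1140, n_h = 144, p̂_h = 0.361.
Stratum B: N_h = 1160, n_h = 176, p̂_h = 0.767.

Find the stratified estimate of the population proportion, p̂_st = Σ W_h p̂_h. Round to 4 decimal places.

N = 2300; stratum weights W_h = N_h/N.
p̂_st = Σ W_h p̂_h = (1140·0.361 + 1160·0.767)/2300 = 0.56577

p̂_st ≈ 0.5658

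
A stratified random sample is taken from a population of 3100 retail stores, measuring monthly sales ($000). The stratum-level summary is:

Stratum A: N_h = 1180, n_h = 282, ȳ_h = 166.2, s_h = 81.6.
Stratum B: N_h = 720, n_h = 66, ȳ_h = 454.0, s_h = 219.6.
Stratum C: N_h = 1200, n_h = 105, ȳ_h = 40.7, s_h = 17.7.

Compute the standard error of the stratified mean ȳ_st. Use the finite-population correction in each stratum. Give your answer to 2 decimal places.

SE(ȳ_st) ≈ 6.23

V̂(ȳ_st) = Σ W_h² (1 − n_h/N_h) s_h²/n_h, with W_h = N_h/N and N = 3100:
  stratum A: (1180/3100)²·(1 − 282/1180)·81.6²/282 = 2.60355
  stratum B: (720/3100)²·(1 − 66/720)·219.6²/66 = 35.802
  stratum C: (1200/3100)²·(1 − 105/1200)·17.7²/105 = 0.407971
V̂(ȳ_st) = 38.8135
SE(ȳ_st) = √38.8135 = 6.23005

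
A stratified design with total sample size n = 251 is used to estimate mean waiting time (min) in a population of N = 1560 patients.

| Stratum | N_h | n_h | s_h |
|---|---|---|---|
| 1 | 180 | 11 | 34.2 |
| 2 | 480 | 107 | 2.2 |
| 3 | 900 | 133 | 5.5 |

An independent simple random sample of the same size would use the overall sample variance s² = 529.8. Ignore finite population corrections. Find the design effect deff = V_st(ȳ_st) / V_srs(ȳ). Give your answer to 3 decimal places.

V̂(ȳ_st) = Σ W_h² s_h²/n_h, with W_h = N_h/N and N = 1560:
  stratum 1: (180/1560)²·34.2²/11 = 1.41565
  stratum 2: (480/1560)²·2.2²/107 = 0.00428248
  stratum 3: (900/1560)²·5.5²/133 = 0.0757024
V_st = 1.49563
V_srs = s²/n = 529.8/251 = 2.11076
deff = V_st / V_srs = 1.49563/2.11076 = 0.7086

deff ≈ 0.709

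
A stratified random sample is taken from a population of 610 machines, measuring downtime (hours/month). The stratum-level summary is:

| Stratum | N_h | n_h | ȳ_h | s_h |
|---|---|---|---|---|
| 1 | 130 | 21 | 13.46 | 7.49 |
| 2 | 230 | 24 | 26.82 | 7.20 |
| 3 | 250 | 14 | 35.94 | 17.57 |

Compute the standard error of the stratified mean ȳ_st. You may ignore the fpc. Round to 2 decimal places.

V̂(ȳ_st) = Σ W_h² s_h²/n_h, with W_h = N_h/N and N = 610:
  stratum 1: (130/610)²·7.49²/21 = 0.121331
  stratum 2: (230/610)²·7.20²/24 = 0.307079
  stratum 3: (250/610)²·17.57²/14 = 3.7037
V̂(ȳ_st) = 4.13211
SE(ȳ_st) = √4.13211 = 2.03276

SE(ȳ_st) ≈ 2.03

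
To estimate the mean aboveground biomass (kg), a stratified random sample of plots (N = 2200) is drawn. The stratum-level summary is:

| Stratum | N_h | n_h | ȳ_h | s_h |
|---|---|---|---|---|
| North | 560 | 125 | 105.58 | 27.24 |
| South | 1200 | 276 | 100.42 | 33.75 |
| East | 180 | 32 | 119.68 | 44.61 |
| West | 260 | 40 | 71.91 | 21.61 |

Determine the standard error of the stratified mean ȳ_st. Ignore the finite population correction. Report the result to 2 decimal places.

V̂(ȳ_st) = Σ W_h² s_h²/n_h, with W_h = N_h/N and N = 2200:
  stratum North: (560/2200)²·27.24²/125 = 0.384623
  stratum South: (1200/2200)²·33.75²/276 = 1.22788
  stratum East: (180/2200)²·44.61²/32 = 0.416307
  stratum West: (260/2200)²·21.61²/40 = 0.163061
V̂(ȳ_st) = 2.19187
SE(ȳ_st) = √2.19187 = 1.4805

SE(ȳ_st) ≈ 1.48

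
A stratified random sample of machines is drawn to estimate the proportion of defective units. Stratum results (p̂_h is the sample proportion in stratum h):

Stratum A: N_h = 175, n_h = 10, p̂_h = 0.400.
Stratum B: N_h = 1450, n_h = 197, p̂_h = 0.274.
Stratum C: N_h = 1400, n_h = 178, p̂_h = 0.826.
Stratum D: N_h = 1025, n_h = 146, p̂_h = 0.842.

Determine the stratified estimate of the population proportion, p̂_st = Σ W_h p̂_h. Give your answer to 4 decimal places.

p̂_st ≈ 0.6140

N = 4050; stratum weights W_h = N_h/N.
p̂_st = Σ W_h p̂_h = (175·0.400 + 1450·0.274 + 1400·0.826 + 1025·0.842)/4050 = 0.61401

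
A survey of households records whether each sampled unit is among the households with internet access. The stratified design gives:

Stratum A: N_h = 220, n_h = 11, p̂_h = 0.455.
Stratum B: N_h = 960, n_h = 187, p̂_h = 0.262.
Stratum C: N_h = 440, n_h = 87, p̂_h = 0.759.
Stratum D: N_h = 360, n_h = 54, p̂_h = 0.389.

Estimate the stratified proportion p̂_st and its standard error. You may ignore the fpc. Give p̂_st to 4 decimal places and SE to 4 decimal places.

p̂_st ≈ 0.4170, SE ≈ 0.0284

N = 1980; stratum weights W_h = N_h/N.
p̂_st = Σ W_h p̂_h = (220·0.455 + 960·0.262 + 440·0.759 + 360·0.389)/1980 = 0.41698
V̂(p̂_st) = Σ W_h² p̂_h(1−p̂_h)/(n_h−1):
  stratum A: (220/1980)²·0.455·0.545/10 = 0.000306142
  stratum B: (960/1980)²·0.262·0.738/186 = 0.000244375
  stratum C: (440/1980)²·0.759·0.241/86 = 0.000105035
  stratum D: (360/1980)²·0.389·0.611/53 = 0.000148248
V̂(p̂_st) = 0.000803801; SE = √V̂ = 0.0283514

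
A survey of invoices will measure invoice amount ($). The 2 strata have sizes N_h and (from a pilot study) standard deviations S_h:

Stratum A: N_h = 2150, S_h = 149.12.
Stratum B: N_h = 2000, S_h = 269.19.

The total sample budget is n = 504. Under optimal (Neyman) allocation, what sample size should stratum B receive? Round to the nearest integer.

Neyman allocation: n_h = n · N_h S_h / Σ N_i S_i, with n = 504.
  stratum A: N_h·S_h = 2150·149.12 = 320608.00
  stratum B: N_h·S_h = 2000·269.19 = 538380.00
Σ N_h S_h = 858988.00
n for stratum B = 504·538380.00/858988.00 = 315.887 → 316

316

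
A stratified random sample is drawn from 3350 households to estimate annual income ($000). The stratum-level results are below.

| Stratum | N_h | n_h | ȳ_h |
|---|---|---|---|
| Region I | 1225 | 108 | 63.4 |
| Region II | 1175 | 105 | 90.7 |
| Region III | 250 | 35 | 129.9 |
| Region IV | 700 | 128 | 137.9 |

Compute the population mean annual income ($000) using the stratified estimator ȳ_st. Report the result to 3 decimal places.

ȳ_st ≈ 93.505

N = Σ N_h = 3350. Stratum weights W_h = N_h/N.
ȳ_st = (1225·63.4 + 1175·90.7 + 250·129.9 + 700·137.9) / 3350 = 93.50522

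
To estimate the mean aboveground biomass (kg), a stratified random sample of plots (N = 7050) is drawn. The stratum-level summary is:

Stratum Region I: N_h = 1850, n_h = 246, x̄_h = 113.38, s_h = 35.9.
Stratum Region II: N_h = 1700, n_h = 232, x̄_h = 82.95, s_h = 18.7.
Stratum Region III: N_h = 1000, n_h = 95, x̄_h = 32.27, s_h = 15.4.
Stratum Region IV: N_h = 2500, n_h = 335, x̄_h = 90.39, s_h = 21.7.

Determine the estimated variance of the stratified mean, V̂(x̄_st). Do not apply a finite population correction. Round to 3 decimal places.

V̂(x̄_st) ≈ 0.675

V̂(x̄_st) = Σ W_h² s_h²/n_h, with W_h = N_h/N and N = 7050:
  stratum Region I: (1850/7050)²·35.9²/246 = 0.360761
  stratum Region II: (1700/7050)²·18.7²/232 = 0.0876425
  stratum Region III: (1000/7050)²·15.4²/95 = 0.0502273
  stratum Region IV: (2500/7050)²·21.7²/335 = 0.176757
V̂(x̄_st) = 0.675387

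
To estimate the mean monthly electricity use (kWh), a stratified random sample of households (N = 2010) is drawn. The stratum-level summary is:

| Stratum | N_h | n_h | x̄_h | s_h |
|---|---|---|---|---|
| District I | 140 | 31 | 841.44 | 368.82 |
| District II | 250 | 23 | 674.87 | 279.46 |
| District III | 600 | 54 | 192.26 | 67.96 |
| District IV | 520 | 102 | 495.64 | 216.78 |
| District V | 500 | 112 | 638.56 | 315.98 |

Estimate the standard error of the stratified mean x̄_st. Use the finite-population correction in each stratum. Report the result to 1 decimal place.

V̂(x̄_st) = Σ W_h² (1 − n_h/N_h) s_h²/n_h, with W_h = N_h/N and N = 2010:
  stratum District I: (140/2010)²·(1 − 31/140)·368.82²/31 = 16.5741
  stratum District II: (250/2010)²·(1 − 23/250)·279.46²/23 = 47.6964
  stratum District III: (600/2010)²·(1 − 54/600)·67.96²/54 = 6.93529
  stratum District IV: (520/2010)²·(1 − 102/520)·216.78²/102 = 24.7871
  stratum District V: (500/2010)²·(1 − 112/500)·315.98²/112 = 42.8066
V̂(x̄_st) = 138.799
SE(x̄_st) = √138.799 = 11.7813

SE(x̄_st) ≈ 11.8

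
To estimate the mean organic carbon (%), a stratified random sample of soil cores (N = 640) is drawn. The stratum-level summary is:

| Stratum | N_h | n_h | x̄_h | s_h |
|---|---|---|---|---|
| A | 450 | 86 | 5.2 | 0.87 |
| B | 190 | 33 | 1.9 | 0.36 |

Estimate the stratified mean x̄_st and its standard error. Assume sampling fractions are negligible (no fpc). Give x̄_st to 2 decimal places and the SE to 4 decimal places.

x̄_st ≈ 4.22, SE ≈ 0.0685

x̄_st = Σ W_h x̄_h = (450·5.2 + 190·1.9)/640 = 4.22031
V̂(x̄_st) = Σ W_h² s_h²/n_h, with W_h = N_h/N and N = 640:
  stratum A: (450/640)²·0.87²/86 = 0.00435116
  stratum B: (190/640)²·0.36²/33 = 0.000346129
V̂(x̄_st) = 0.00469729
SE(x̄_st) = √0.00469729 = 0.0685368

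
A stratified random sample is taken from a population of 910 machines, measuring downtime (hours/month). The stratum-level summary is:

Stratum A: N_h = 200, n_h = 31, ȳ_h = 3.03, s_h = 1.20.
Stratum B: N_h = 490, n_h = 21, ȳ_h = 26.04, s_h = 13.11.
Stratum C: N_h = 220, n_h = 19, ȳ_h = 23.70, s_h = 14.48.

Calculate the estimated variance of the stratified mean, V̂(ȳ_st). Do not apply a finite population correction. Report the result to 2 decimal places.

V̂(ȳ_st) ≈ 3.02

V̂(ȳ_st) = Σ W_h² s_h²/n_h, with W_h = N_h/N and N = 910:
  stratum A: (200/910)²·1.20²/31 = 0.00224377
  stratum B: (490/910)²·13.11²/21 = 2.37299
  stratum C: (220/910)²·14.48²/19 = 0.64498
V̂(ȳ_st) = 3.02021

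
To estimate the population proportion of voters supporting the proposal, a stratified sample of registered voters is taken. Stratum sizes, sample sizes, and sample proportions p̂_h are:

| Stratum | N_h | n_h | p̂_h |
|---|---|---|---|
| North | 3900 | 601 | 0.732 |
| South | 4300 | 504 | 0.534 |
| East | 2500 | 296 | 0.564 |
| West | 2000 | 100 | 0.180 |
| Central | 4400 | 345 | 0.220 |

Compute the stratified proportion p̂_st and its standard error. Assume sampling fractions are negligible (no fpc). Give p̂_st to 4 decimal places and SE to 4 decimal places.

N = 17100; stratum weights W_h = N_h/N.
p̂_st = Σ W_h p̂_h = (3900·0.732 + 4300·0.534 + 2500·0.564 + 2000·0.180 + 4400·0.220)/17100 = 0.46135
V̂(p̂_st) = Σ W_h² p̂_h(1−p̂_h)/(n_h−1):
  stratum North: (3900/17100)²·0.732·0.268/600 = 1.70072e-05
  stratum South: (4300/17100)²·0.534·0.466/503 = 3.12827e-05
  stratum East: (2500/17100)²·0.564·0.436/295 = 1.78169e-05
  stratum West: (2000/17100)²·0.180·0.820/99 = 2.03948e-05
  stratum Central: (4400/17100)²·0.220·0.780/344 = 3.30272e-05
V̂(p̂_st) = 0.000119529; SE = √V̂ = 0.0109329

p̂_st ≈ 0.4613, SE ≈ 0.0109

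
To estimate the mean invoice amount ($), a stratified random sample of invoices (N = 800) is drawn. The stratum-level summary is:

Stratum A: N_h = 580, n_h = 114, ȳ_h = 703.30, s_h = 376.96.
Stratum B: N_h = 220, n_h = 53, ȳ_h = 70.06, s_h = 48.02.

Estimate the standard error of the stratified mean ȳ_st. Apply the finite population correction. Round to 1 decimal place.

SE(ȳ_st) ≈ 23.0

V̂(ȳ_st) = Σ W_h² (1 − n_h/N_h) s_h²/n_h, with W_h = N_h/N and N = 800:
  stratum A: (580/800)²·(1 − 114/580)·376.96²/114 = 526.405
  stratum B: (220/800)²·(1 − 53/220)·48.02²/53 = 2.49763
V̂(ȳ_st) = 528.902
SE(ȳ_st) = √528.902 = 22.9979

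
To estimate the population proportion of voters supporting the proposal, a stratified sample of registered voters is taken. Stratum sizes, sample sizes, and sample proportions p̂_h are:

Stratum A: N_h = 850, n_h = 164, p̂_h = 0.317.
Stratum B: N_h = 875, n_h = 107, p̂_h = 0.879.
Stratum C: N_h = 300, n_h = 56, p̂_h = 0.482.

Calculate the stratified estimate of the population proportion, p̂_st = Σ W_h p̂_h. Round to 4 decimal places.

N = 2025; stratum weights W_h = N_h/N.
p̂_st = Σ W_h p̂_h = (850·0.317 + 875·0.879 + 300·0.482)/2025 = 0.58428

p̂_st ≈ 0.5843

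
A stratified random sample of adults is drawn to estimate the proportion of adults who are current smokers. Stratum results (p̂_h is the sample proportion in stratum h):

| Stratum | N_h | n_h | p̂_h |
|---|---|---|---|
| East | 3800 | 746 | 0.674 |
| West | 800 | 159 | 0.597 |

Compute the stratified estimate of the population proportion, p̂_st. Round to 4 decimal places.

p̂_st ≈ 0.6606

N = 4600; stratum weights W_h = N_h/N.
p̂_st = Σ W_h p̂_h = (3800·0.674 + 800·0.597)/4600 = 0.66061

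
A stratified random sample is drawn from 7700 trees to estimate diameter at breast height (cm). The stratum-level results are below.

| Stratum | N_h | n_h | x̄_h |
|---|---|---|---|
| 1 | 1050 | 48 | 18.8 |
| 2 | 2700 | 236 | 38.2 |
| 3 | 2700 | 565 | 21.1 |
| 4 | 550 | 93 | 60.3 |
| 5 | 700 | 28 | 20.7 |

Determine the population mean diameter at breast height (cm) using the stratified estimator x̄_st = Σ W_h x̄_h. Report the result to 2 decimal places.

N = Σ N_h = 7700. Stratum weights W_h = N_h/N.
x̄_st = (1050·18.8 + 2700·38.2 + 2700·21.1 + 550·60.3 + 700·20.7) / 7700 = 29.5461

x̄_st ≈ 29.55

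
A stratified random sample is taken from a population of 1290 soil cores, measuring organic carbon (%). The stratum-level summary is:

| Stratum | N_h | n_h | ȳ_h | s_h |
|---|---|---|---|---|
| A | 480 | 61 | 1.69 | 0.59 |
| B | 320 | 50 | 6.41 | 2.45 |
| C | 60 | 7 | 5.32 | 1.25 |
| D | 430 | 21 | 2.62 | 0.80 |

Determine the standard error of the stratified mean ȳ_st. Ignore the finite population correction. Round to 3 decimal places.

SE(ȳ_st) ≈ 0.110

V̂(ȳ_st) = Σ W_h² s_h²/n_h, with W_h = N_h/N and N = 1290:
  stratum A: (480/1290)²·0.59²/61 = 0.000790091
  stratum B: (320/1290)²·2.45²/50 = 0.00738725
  stratum C: (60/1290)²·1.25²/7 = 0.000482887
  stratum D: (430/1290)²·0.80²/21 = 0.00338624
V̂(ȳ_st) = 0.0120465
SE(ȳ_st) = √0.0120465 = 0.109756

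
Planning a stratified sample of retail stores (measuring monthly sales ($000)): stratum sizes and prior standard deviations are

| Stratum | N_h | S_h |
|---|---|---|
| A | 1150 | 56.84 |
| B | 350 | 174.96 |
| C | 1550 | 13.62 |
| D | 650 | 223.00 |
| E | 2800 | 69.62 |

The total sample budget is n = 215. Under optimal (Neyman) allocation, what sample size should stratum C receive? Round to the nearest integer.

Neyman allocation: n_h = n · N_h S_h / Σ N_i S_i, with n = 215.
  stratum A: N_h·S_h = 1150·56.84 = 65366.00
  stratum B: N_h·S_h = 350·174.96 = 61236.00
  stratum C: N_h·S_h = 1550·13.62 = 21111.00
  stratum D: N_h·S_h = 650·223.00 = 144950.00
  stratum E: N_h·S_h = 2800·69.62 = 194936.00
Σ N_h S_h = 487599.00
n for stratum C = 215·21111.00/487599.00 = 9.309 → 9

9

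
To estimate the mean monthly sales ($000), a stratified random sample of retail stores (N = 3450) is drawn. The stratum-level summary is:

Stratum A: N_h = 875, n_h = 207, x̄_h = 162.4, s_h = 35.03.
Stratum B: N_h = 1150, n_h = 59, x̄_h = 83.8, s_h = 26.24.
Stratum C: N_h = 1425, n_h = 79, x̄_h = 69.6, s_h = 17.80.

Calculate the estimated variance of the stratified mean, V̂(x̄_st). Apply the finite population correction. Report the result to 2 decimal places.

V̂(x̄_st) ≈ 2.17

V̂(x̄_st) = Σ W_h² (1 − n_h/N_h) s_h²/n_h, with W_h = N_h/N and N = 3450:
  stratum A: (875/3450)²·(1 − 207/875)·35.03²/207 = 0.291109
  stratum B: (1150/3450)²·(1 − 59/1150)·26.24²/59 = 1.23016
  stratum C: (1425/3450)²·(1 − 79/1425)·17.80²/79 = 0.646301
V̂(x̄_st) = 2.16757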